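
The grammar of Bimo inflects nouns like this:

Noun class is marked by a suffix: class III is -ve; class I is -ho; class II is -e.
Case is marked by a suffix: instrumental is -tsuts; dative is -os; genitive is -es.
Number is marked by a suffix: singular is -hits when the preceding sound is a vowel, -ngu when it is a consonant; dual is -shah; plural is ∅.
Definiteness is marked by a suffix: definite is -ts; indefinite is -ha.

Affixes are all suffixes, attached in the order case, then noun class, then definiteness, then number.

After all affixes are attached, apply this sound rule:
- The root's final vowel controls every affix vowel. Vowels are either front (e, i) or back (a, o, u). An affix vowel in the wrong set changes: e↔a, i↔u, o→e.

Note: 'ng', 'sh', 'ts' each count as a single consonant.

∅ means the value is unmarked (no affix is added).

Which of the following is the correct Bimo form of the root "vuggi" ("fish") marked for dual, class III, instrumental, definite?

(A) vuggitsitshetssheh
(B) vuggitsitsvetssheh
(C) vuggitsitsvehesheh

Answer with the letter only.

Attach case instrumental -tsuts → vuggitsuts.
Attach noun class class III -ve → vuggitsutsve.
Attach definiteness definite -ts → vuggitsutsvets.
Attach number dual -shah → vuggitsutsvetsshah.
Apply vowel harmony: vuggitsutsvetsshah → vuggitsitsvetssheh.
So the correct form is vuggitsitsvetssheh, option (B).
(C) vuggitsitsvehesheh is wrong: it uses indefinite instead of definite for definiteness.
(A) vuggitsitshetssheh is wrong: it uses class I instead of class III for noun class.

B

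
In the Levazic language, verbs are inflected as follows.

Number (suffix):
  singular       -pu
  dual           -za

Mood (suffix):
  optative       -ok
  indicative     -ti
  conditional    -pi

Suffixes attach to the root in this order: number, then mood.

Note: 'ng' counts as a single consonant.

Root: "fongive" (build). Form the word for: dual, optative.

Attach number dual -za → fongiveza.
Attach mood optative -ok → fongivezaok.

fongivezaok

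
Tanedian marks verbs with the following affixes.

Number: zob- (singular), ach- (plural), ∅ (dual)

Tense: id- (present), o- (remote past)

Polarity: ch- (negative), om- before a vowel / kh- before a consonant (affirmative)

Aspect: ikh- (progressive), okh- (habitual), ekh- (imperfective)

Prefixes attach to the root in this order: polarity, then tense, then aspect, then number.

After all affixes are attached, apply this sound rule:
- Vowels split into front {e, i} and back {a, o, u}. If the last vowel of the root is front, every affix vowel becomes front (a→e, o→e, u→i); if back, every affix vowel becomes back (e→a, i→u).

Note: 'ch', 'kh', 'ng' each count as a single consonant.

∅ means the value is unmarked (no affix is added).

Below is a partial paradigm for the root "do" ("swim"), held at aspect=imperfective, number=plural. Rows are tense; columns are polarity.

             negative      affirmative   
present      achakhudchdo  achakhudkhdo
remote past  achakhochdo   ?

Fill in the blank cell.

achakhokhdo

Attach polarity affirmative kh- (before consonant 'd') → khdo.
Attach tense remote past o- → okhdo.
Attach aspect imperfective ekh- → ekhokhdo.
Attach number plural ach- → achekhokhdo.
Apply vowel harmony: achekhokhdo → achakhokhdo.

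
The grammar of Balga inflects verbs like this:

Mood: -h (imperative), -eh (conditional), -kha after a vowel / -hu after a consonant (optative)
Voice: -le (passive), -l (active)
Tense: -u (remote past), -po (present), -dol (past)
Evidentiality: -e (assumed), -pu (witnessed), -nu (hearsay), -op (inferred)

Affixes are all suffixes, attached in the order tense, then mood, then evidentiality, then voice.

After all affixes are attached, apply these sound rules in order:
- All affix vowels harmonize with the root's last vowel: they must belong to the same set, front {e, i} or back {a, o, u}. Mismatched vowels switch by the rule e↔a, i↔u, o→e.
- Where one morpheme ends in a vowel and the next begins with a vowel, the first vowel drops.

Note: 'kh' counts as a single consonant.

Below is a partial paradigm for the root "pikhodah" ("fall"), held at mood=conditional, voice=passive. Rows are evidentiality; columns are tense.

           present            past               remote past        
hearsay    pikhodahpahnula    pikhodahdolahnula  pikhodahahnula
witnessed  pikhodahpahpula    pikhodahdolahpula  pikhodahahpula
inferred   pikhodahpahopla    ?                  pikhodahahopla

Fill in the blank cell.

Attach tense past -dol → pikhodahdol.
Attach mood conditional -eh → pikhodahdoleh.
Attach evidentiality inferred -op → pikhodahdolehop.
Attach voice passive -le → pikhodahdolehople.
Apply vowel harmony: pikhodahdolehople → pikhodahdolahopla.
Vowel deletion: no change.

pikhodahdolahopla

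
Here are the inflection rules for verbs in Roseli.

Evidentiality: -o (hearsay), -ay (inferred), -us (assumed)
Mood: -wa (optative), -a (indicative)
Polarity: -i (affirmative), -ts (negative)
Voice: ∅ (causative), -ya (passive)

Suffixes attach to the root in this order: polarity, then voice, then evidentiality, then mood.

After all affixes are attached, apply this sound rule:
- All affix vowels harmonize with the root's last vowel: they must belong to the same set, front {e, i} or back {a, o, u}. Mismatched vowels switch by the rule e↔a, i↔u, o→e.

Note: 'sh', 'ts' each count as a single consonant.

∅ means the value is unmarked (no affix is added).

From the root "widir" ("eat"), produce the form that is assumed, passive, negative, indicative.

Attach polarity negative -ts → widirts.
Attach voice passive -ya → widirtsya.
Attach evidentiality assumed -us → widirtsyaus.
Attach mood indicative -a → widirtsyausa.
Apply vowel harmony: widirtsyausa → widirtsyeise.

widirtsyeise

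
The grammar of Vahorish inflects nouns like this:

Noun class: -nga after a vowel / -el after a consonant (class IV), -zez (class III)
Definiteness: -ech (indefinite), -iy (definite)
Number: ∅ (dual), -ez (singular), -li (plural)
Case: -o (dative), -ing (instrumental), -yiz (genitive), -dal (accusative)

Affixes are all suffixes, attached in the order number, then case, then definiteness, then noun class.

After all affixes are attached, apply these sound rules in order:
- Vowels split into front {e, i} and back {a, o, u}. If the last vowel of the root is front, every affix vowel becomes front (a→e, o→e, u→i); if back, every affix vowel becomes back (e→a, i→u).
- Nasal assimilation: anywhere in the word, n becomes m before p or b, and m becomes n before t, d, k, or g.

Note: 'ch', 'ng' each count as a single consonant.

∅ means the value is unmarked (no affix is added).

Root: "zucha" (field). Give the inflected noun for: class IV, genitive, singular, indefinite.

zuchaazyuzachal

Attach number singular -ez → zuchaez.
Attach case genitive -yiz → zuchaezyiz.
Attach definiteness indefinite -ech → zuchaezyizech.
Attach noun class class IV -el (after consonant 'ch') → zuchaezyizechel.
Apply vowel harmony: zuchaezyizechel → zuchaazyuzachal.
Nasal assimilation: no change.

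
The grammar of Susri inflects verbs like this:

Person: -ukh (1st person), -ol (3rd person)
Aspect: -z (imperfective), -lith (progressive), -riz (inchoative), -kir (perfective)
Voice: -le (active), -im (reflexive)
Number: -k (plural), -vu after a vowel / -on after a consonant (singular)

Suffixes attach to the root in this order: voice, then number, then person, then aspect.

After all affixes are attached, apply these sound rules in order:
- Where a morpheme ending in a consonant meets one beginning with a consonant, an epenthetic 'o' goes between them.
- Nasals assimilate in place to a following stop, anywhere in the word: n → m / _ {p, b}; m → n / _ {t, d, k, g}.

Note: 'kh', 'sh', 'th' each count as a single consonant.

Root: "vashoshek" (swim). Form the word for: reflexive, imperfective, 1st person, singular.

Attach voice reflexive -im → vashoshekim.
Attach number singular -on (after consonant 'm') → vashoshekimon.
Attach person 1st person -ukh → vashoshekimonukh.
Attach aspect imperfective -z → vashoshekimonukhz.
Apply epenthesis: vashoshekimonukhz → vashoshekimonukhoz.
Nasal assimilation: no change.

vashoshekimonukhoz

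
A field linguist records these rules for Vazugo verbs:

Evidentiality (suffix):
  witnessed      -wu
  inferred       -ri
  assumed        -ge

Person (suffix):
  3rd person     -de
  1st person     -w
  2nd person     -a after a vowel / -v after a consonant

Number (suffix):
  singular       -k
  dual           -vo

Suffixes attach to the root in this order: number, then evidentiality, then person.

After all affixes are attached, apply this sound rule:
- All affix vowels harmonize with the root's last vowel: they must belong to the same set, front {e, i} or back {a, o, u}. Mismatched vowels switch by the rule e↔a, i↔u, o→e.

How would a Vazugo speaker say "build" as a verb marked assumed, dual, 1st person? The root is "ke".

Attach number dual -vo → kevo.
Attach evidentiality assumed -ge → kevoge.
Attach person 1st person -w → kevogew.
Apply vowel harmony: kevogew → kevegew.

kevegew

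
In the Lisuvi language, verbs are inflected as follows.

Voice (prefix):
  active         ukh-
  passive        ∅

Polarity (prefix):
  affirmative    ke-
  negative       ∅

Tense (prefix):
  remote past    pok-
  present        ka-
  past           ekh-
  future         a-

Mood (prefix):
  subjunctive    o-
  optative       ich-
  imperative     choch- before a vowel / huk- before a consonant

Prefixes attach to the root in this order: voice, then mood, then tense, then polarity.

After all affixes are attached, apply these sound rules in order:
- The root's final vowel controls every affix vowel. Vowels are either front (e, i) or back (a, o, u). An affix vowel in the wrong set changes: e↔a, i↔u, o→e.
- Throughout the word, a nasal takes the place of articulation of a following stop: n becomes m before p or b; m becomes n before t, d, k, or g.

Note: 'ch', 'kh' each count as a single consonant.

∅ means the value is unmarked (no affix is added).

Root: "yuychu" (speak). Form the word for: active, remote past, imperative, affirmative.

kapokchochukhyuychu

Attach voice active ukh- → ukhyuychu.
Attach mood imperative choch- (before vowel 'u') → chochukhyuychu.
Attach tense remote past pok- → pokchochukhyuychu.
Attach polarity affirmative ke- → kepokchochukhyuychu.
Apply vowel harmony: kepokchochukhyuychu → kapokchochukhyuychu.
Nasal assimilation: no change.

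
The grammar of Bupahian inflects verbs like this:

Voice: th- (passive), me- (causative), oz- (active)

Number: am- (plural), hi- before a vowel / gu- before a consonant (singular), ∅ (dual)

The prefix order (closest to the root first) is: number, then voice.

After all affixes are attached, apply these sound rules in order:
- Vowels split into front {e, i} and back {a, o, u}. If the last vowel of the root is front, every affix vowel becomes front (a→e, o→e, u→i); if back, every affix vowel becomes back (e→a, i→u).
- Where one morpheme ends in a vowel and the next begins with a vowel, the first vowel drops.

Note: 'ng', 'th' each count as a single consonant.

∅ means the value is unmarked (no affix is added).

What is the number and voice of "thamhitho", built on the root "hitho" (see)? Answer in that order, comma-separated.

plural, passive

Segment: th-am-hitho.
number: am- → plural.
voice: th- → passive.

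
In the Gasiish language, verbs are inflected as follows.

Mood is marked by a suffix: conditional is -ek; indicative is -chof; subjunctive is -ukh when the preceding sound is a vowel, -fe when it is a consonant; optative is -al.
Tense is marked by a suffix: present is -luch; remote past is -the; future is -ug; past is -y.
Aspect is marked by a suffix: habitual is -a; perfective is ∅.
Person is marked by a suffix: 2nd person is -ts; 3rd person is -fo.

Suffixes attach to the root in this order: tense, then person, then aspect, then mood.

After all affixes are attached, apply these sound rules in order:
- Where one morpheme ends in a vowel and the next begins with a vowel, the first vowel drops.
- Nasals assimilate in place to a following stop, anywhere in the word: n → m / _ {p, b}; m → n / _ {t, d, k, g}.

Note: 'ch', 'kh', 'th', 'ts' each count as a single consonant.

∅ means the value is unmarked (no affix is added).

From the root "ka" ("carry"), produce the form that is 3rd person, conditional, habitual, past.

kayfek

Attach tense past -y → kay.
Attach person 3rd person -fo → kayfo.
Attach aspect habitual -a → kayfoa.
Attach mood conditional -ek → kayfoaek.
Apply vowel deletion: kayfoaek → kayfek.
Nasal assimilation: no change.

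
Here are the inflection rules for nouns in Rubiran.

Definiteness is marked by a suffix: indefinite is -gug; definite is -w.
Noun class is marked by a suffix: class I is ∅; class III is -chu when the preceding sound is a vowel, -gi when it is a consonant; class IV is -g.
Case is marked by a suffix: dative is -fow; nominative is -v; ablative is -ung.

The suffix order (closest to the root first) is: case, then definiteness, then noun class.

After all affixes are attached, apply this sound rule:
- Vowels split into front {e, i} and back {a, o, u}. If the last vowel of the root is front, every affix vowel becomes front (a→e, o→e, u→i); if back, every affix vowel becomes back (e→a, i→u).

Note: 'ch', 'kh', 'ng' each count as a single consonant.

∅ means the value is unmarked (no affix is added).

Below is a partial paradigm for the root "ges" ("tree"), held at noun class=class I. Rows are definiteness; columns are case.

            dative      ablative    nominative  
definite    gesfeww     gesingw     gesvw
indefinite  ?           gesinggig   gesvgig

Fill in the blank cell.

Attach case dative -fow → gesfow.
Attach definiteness indefinite -gug → gesfowgug.
noun class = class I: zero marking, form stays gesfowgug.
Apply vowel harmony: gesfowgug → gesfewgig.

gesfewgig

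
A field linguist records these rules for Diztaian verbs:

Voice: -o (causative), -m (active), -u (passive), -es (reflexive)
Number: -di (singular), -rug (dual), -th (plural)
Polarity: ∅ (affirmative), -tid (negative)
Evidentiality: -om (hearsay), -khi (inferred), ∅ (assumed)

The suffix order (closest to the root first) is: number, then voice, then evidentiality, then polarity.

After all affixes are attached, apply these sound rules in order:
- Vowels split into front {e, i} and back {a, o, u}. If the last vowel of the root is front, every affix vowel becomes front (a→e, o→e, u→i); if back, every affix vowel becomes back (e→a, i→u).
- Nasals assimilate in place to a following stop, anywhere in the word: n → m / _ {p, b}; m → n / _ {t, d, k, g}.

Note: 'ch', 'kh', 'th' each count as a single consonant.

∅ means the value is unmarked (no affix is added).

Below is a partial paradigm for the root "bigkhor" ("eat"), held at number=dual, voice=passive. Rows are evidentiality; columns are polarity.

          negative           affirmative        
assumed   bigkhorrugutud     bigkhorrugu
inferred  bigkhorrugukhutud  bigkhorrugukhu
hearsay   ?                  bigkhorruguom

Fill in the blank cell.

Attach number dual -rug → bigkhorrug.
Attach voice passive -u → bigkhorrugu.
Attach evidentiality hearsay -om → bigkhorruguom.
Attach polarity negative -tid → bigkhorruguomtid.
Apply vowel harmony: bigkhorruguomtid → bigkhorruguomtud.
Apply nasal assimilation: bigkhorruguomtud → bigkhorruguontud.

bigkhorruguontud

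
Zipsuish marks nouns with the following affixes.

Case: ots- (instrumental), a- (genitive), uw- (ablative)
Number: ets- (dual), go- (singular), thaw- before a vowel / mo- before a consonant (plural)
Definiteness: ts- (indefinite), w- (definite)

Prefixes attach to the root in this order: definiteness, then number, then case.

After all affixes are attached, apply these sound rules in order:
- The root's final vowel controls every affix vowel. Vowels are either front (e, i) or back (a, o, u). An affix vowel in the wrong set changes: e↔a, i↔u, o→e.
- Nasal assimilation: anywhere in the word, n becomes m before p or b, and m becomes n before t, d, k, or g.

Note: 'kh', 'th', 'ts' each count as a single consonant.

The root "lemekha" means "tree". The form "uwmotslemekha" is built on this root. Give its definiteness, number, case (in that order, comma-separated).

indefinite, plural, ablative

Segment: uw-mo-ts-lemekha.
definiteness: ts- → indefinite.
number: thaw/mo- → plural.
case: uw- → ablative.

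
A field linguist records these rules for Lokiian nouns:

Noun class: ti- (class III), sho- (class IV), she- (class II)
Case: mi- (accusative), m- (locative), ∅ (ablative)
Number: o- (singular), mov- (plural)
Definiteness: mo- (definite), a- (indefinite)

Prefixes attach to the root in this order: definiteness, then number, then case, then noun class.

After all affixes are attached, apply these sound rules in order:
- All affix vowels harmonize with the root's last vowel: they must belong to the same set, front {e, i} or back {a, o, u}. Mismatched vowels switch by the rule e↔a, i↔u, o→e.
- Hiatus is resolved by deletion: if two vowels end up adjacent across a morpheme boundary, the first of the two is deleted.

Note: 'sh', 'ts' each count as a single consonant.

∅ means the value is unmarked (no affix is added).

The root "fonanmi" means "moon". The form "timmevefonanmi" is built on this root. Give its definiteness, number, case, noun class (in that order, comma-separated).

indefinite, plural, locative, class III

Segment: ti-m-mov-a-fonanmi.
definiteness: a- → indefinite.
number: mov- → plural.
case: m- → locative.
noun class: ti- → class III.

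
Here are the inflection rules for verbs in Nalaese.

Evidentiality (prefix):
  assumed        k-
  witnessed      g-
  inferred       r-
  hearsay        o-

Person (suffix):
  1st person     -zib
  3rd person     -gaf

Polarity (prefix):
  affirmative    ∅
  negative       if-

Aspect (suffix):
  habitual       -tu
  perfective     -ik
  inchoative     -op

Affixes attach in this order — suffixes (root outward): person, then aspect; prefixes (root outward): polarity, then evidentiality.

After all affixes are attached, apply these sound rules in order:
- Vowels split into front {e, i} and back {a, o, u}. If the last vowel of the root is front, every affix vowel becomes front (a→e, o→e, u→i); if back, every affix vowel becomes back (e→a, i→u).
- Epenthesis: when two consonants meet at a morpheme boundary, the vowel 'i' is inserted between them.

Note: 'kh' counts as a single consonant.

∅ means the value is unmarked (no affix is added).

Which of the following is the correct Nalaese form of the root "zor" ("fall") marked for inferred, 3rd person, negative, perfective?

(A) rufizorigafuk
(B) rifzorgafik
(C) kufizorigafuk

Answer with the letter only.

A

Attach person 3rd person -gaf → zorgaf.
Attach aspect perfective -ik → zorgafik.
Attach polarity negative if- → ifzorgafik.
Attach evidentiality inferred r- → rifzorgafik.
Apply vowel harmony: rifzorgafik → rufzorgafuk.
Apply epenthesis: rufzorgafuk → rufizorigafuk.
So the correct form is rufizorigafuk, option (A).
(B) rifzorgafik is wrong: it fails to apply the sound rule(s).
(C) kufizorigafuk is wrong: it uses assumed instead of inferred for evidentiality.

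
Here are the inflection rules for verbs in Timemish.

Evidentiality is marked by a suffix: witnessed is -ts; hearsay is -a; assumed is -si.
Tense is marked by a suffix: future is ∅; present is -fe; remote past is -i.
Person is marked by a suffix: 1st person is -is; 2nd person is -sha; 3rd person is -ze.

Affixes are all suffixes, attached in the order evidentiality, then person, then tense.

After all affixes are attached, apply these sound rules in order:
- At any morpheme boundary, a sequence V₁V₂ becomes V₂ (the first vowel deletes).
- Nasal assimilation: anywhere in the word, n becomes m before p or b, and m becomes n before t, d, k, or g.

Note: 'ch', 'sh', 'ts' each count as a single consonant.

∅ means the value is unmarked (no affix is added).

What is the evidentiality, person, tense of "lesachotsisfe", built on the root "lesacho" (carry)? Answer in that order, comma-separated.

witnessed, 1st person, present

Segment: lesacho-ts-is-fe.
evidentiality: -ts → witnessed.
person: -is → 1st person.
tense: -fe → present.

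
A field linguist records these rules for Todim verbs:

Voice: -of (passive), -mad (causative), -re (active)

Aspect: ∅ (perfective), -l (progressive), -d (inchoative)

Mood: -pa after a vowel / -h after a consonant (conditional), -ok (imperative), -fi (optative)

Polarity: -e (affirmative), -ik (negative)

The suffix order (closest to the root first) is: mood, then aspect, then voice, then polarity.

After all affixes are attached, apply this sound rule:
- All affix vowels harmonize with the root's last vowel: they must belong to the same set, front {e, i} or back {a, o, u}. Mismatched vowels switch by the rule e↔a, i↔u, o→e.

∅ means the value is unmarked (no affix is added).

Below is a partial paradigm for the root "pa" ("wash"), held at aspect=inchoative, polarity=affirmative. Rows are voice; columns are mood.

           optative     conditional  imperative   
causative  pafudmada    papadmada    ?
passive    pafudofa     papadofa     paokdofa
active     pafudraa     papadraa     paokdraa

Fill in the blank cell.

paokdmada

Attach mood imperative -ok → paok.
Attach aspect inchoative -d → paokd.
Attach voice causative -mad → paokdmad.
Attach polarity affirmative -e → paokdmade.
Apply vowel harmony: paokdmade → paokdmada.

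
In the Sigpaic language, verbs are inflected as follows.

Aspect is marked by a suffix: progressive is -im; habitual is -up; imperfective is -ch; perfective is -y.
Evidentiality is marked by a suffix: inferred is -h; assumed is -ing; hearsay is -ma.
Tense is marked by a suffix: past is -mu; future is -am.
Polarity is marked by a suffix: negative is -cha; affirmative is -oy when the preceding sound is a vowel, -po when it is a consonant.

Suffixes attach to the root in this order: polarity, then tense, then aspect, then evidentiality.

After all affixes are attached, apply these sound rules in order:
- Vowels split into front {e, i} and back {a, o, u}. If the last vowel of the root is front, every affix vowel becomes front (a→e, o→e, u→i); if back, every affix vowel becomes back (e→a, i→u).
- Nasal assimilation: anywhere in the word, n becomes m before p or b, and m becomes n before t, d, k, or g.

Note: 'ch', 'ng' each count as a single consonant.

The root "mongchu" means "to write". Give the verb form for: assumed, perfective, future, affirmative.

mongchuoyamyung

Attach polarity affirmative -oy (after vowel 'u') → mongchuoy.
Attach tense future -am → mongchuoyam.
Attach aspect perfective -y → mongchuoyamy.
Attach evidentiality assumed -ing → mongchuoyamying.
Apply vowel harmony: mongchuoyamying → mongchuoyamyung.
Nasal assimilation: no change.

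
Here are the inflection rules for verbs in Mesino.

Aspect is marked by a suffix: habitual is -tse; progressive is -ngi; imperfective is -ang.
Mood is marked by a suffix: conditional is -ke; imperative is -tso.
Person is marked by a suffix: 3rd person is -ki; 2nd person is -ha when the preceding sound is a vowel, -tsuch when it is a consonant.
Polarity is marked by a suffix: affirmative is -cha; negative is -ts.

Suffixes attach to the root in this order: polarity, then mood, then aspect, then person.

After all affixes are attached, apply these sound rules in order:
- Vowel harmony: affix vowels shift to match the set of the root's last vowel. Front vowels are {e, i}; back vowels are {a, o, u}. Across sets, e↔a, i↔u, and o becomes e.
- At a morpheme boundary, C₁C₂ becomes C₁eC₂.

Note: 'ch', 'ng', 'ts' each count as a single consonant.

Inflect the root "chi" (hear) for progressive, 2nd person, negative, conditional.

Attach polarity negative -ts → chits.
Attach mood conditional -ke → chitske.
Attach aspect progressive -ngi → chitskengi.
Attach person 2nd person -ha (after vowel 'i') → chitskengiha.
Apply vowel harmony: chitskengiha → chitskengihe.
Apply epenthesis: chitskengihe → chitsekengihe.

chitsekengihe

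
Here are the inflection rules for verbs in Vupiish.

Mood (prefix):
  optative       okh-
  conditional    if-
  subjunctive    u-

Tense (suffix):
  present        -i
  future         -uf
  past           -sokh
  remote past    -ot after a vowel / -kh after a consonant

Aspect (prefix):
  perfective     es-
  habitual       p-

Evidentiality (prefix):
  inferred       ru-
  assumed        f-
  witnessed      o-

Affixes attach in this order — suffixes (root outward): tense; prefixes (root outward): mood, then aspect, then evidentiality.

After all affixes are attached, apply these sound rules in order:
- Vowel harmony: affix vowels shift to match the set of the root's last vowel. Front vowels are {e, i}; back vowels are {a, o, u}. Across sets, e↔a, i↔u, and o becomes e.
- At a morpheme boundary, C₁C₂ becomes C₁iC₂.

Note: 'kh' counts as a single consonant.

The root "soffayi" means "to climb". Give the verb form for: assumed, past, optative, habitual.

fipekhisoffayisekh

Attach mood optative okh- → okhsoffayi.
Attach aspect habitual p- → pokhsoffayi.
Attach tense past -sokh → pokhsoffayisokh.
Attach evidentiality assumed f- → fpokhsoffayisokh.
Apply vowel harmony: fpokhsoffayisokh → fpekhsoffayisekh.
Apply epenthesis: fpekhsoffayisekh → fipekhisoffayisekh.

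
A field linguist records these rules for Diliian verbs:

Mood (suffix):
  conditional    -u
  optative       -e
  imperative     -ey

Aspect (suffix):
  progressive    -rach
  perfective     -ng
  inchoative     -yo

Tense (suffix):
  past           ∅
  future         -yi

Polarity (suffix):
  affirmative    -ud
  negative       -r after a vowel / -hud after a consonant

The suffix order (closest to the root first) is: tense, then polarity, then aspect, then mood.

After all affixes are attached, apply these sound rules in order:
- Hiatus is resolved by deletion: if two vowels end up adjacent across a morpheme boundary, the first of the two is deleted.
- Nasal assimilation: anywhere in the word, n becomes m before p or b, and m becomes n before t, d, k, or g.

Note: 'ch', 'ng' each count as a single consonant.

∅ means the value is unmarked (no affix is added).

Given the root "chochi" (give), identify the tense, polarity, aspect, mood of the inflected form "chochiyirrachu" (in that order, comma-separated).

Segment: chochi-yi-r-rach-u.
tense: -yi → future.
polarity: -r/hud → negative.
aspect: -rach → progressive.
mood: -u → conditional.

future, negative, progressive, conditional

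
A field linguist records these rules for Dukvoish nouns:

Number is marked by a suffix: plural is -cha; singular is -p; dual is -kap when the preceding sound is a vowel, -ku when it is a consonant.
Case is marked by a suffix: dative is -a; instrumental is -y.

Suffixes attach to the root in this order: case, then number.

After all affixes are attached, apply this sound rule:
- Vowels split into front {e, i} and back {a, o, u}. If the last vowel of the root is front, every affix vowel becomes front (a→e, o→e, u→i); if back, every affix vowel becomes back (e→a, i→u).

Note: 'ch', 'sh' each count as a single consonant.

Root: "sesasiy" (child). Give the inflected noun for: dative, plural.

sesasiyeche

Attach case dative -a → sesasiya.
Attach number plural -cha → sesasiyacha.
Apply vowel harmony: sesasiyacha → sesasiyeche.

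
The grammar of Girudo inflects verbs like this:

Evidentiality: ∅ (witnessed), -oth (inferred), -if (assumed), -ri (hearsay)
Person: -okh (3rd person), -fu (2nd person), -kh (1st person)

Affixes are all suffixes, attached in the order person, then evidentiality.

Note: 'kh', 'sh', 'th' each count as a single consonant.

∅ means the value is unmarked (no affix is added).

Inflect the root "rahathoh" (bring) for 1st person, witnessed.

rahathohkh

Attach person 1st person -kh → rahathohkh.
evidentiality = witnessed: zero marking, form stays rahathohkh.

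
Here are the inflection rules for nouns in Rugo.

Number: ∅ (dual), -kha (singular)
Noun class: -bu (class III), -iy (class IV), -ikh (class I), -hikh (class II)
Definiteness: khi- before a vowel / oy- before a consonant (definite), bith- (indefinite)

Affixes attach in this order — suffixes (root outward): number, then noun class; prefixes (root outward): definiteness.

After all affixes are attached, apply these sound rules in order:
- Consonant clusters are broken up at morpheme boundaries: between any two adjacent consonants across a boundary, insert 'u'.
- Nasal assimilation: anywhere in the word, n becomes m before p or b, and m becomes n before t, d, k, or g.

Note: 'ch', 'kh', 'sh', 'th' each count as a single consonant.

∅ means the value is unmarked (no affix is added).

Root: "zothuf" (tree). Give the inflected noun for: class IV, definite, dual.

Attach definiteness definite oy- (before consonant 'z') → oyzothuf.
number = dual: zero marking, form stays oyzothuf.
Attach noun class class IV -iy → oyzothufiy.
Apply epenthesis: oyzothufiy → oyuzothufiy.
Nasal assimilation: no change.

oyuzothufiy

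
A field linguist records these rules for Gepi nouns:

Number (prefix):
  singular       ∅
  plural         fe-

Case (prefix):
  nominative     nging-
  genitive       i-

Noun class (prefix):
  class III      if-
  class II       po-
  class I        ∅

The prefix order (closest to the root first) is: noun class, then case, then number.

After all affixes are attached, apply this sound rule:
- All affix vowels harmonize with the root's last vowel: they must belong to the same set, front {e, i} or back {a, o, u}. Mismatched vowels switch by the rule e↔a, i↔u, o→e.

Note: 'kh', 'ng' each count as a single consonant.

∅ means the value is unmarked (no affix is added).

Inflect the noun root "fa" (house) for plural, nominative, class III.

Attach noun class class III if- → iffa.
Attach case nominative nging- → ngingiffa.
Attach number plural fe- → fengingiffa.
Apply vowel harmony: fengingiffa → fangunguffa.

fangunguffa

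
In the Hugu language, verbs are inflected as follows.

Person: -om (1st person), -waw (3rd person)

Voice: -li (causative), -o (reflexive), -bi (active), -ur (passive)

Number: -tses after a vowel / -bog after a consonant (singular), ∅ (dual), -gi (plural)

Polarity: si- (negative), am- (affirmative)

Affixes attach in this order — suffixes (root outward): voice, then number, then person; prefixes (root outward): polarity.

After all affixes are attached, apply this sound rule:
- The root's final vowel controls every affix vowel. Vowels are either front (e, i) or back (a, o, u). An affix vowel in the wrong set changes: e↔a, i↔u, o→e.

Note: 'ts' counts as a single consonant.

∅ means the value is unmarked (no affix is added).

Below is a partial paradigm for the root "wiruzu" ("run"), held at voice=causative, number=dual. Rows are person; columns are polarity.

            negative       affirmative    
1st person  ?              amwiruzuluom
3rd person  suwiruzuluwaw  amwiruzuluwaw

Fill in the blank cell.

Attach voice causative -li → wiruzuli.
Attach polarity negative si- → siwiruzuli.
number = dual: zero marking, form stays siwiruzuli.
Attach person 1st person -om → siwiruzuliom.
Apply vowel harmony: siwiruzuliom → suwiruzuluom.

suwiruzuluom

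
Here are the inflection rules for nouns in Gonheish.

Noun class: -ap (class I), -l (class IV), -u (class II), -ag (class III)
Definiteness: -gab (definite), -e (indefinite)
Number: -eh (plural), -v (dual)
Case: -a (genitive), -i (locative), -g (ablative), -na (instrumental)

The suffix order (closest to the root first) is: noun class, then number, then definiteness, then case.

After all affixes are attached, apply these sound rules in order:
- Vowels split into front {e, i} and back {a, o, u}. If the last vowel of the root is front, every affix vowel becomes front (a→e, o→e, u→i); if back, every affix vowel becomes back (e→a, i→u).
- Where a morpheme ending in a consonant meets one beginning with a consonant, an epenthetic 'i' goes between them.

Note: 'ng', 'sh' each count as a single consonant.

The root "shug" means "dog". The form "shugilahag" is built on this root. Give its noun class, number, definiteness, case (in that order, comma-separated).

Segment: shug-l-eh-e-g.
noun class: -l → class IV.
number: -eh → plural.
definiteness: -e → indefinite.
case: -g → ablative.

class IV, plural, indefinite, ablative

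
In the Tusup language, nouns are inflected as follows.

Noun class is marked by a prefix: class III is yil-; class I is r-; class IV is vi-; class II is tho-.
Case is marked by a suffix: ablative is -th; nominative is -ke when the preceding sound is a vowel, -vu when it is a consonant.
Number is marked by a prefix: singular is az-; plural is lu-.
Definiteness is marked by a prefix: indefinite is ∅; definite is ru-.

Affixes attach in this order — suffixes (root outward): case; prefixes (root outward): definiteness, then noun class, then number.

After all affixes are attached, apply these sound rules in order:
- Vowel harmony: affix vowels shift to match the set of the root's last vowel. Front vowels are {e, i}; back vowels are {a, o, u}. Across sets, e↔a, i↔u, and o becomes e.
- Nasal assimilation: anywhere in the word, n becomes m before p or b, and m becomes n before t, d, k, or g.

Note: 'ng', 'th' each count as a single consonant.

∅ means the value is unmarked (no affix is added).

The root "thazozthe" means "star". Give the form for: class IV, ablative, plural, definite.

livirithazoztheth

Attach definiteness definite ru- → ruthazozthe.
Attach noun class class IV vi- → viruthazozthe.
Attach number plural lu- → luviruthazozthe.
Attach case ablative -th → luviruthazoztheth.
Apply vowel harmony: luviruthazoztheth → livirithazoztheth.
Nasal assimilation: no change.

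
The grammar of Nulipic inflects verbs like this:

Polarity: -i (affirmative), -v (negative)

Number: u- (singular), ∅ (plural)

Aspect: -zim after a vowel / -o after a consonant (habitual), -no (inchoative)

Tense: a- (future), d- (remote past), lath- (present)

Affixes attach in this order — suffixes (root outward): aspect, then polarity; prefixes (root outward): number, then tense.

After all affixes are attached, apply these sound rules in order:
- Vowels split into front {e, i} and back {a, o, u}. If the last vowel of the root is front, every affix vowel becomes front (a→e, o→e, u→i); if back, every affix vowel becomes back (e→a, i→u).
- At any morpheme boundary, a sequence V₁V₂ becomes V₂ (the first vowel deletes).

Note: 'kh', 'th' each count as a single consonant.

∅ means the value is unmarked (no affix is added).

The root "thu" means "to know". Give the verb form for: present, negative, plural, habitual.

number = plural: zero marking, form stays thu.
Attach aspect habitual -zim (after vowel 'u') → thuzim.
Attach tense present lath- → laththuzim.
Attach polarity negative -v → laththuzimv.
Apply vowel harmony: laththuzimv → laththuzumv.
Vowel deletion: no change.

laththuzumv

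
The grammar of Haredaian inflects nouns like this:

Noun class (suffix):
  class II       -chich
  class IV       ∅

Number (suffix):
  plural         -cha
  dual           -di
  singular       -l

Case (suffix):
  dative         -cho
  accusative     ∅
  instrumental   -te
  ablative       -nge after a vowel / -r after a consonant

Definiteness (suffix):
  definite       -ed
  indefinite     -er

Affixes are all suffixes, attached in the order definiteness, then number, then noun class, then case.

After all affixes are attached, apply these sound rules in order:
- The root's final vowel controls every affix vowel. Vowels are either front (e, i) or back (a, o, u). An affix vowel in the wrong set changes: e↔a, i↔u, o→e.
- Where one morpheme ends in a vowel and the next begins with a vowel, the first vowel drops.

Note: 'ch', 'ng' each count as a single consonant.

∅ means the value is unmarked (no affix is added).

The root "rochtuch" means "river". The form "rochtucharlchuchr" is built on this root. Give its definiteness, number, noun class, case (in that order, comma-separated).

Segment: rochtuch-er-l-chich-r.
definiteness: -er → indefinite.
number: -l → singular.
noun class: -chich → class II.
case: -nge/r → ablative.

indefinite, singular, class II, ablative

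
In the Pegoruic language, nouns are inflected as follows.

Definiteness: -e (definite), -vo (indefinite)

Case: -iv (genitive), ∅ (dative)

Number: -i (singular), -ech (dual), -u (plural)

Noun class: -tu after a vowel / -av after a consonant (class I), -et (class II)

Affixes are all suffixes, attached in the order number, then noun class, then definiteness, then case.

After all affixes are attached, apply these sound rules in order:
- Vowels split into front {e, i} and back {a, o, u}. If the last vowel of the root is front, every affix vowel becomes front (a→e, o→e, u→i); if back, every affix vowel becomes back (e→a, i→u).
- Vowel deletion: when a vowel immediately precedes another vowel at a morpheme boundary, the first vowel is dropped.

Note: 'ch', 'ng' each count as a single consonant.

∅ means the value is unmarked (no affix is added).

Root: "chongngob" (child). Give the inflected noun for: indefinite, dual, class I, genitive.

Attach number dual -ech → chongngobech.
Attach noun class class I -av (after consonant 'ch') → chongngobechav.
Attach definiteness indefinite -vo → chongngobechavvo.
Attach case genitive -iv → chongngobechavvoiv.
Apply vowel harmony: chongngobechavvoiv → chongngobachavvouv.
Apply vowel deletion: chongngobachavvouv → chongngobachavvuv.

chongngobachavvuv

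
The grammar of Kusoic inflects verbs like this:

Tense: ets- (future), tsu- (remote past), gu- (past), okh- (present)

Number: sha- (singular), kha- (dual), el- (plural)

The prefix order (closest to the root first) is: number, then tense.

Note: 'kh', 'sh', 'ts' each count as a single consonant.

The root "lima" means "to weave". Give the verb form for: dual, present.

Attach number dual kha- → khalima.
Attach tense present okh- → okhkhalima.

okhkhalima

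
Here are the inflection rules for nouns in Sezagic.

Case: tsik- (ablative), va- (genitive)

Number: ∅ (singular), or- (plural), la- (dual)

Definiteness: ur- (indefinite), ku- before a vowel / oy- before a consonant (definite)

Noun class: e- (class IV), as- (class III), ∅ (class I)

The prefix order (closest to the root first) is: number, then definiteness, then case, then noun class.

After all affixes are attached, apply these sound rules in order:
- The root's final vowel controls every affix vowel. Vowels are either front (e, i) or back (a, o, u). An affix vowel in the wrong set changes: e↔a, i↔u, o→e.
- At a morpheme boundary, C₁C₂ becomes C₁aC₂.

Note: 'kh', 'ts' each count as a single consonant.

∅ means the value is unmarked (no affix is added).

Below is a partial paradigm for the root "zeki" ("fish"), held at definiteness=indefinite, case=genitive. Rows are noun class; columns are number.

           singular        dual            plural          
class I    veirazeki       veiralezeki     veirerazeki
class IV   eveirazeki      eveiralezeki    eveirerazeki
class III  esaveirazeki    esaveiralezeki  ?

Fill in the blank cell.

esaveirerazeki

Attach number plural or- → orzeki.
Attach definiteness indefinite ur- → urorzeki.
Attach case genitive va- → vaurorzeki.
Attach noun class class III as- → asvaurorzeki.
Apply vowel harmony: asvaurorzeki → esveirerzeki.
Apply epenthesis: esveirerzeki → esaveirerazeki.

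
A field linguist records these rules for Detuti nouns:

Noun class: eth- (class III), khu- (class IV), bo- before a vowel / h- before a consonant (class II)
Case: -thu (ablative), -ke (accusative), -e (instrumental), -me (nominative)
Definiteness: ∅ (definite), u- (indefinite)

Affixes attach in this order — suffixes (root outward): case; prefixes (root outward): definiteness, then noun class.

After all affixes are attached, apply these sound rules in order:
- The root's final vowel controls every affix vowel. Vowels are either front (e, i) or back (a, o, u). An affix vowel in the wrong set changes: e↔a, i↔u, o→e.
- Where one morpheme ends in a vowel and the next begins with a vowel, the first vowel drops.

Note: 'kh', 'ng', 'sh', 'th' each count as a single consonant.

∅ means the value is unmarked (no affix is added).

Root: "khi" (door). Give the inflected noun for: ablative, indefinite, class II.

bikhithi

Attach definiteness indefinite u- → ukhi.
Attach noun class class II bo- (before vowel 'u') → boukhi.
Attach case ablative -thu → boukhithu.
Apply vowel harmony: boukhithu → beikhithi.
Apply vowel deletion: beikhithi → bikhithi.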